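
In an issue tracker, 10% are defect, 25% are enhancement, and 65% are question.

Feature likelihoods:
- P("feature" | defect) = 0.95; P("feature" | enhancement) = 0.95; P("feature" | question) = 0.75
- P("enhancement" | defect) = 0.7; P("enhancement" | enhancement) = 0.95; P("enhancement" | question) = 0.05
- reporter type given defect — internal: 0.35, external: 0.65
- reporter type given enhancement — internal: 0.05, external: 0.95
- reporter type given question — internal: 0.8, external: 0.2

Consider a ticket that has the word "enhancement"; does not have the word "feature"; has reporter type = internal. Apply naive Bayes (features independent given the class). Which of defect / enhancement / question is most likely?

defect: 0.1 × (1−0.95) × 0.7 × 0.35 = 0.001225
enhancement: 0.25 × (1−0.95) × 0.95 × 0.05 = 0.00059375
question: 0.65 × (1−0.75) × 0.05 × 0.8 = 0.0065
Highest score → question.

question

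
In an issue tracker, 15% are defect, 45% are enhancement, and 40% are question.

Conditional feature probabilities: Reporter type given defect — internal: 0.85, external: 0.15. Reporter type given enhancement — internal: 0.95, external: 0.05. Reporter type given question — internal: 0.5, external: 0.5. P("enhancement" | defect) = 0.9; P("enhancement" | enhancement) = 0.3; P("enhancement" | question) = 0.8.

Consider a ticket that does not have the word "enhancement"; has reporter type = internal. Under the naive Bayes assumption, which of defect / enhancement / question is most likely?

enhancement

defect: 0.15 × 0.85 × (1−0.9) = 0.01275
enhancement: 0.45 × 0.95 × (1−0.3) = 0.29925
question: 0.4 × 0.5 × (1−0.8) = 0.04
Highest score → enhancement.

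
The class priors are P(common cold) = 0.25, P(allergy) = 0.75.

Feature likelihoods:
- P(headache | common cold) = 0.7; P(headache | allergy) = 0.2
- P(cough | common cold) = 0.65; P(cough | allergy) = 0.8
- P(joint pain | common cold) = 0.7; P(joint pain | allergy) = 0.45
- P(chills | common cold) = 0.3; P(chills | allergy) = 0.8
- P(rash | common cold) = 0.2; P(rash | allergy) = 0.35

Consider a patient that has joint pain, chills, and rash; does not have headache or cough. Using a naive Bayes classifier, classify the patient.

common cold: 0.25 × (1−0.7) × (1−0.65) × 0.7 × 0.3 × 0.2 = 0.0011025
allergy: 0.75 × (1−0.2) × (1−0.8) × 0.45 × 0.8 × 0.35 = 0.01512
Highest score → allergy.

allergy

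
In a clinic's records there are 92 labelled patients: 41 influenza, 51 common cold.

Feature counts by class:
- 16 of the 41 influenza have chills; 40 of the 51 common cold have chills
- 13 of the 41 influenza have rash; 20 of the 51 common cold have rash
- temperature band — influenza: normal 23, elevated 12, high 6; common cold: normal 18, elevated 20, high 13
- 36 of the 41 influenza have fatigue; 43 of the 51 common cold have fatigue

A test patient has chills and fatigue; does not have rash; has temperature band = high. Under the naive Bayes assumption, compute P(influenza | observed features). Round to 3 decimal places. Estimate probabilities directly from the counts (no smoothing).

0.212

influenza: (41/92) × (16/41) × (28/41) × (6/41) × (36/41) ≈ 0.0152613
common cold: (51/92) × (40/51) × (31/51) × (13/51) × (43/51) ≈ 0.0567983
P(influenza | x) = 0.0152613 / 0.0720596 ≈ 0.212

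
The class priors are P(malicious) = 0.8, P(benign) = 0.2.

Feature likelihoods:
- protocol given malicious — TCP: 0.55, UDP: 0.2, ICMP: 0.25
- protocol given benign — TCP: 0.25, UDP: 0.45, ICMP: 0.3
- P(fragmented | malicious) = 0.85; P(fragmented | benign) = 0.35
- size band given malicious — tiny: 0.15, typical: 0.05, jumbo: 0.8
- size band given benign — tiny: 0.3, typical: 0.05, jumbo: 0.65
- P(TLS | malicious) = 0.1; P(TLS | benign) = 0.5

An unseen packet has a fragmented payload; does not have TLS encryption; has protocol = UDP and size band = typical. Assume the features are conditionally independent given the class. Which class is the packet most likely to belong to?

malicious

malicious: 0.8 × 0.2 × 0.85 × 0.05 × (1−0.1) = 0.00612
benign: 0.2 × 0.45 × 0.35 × 0.05 × (1−0.5) = 0.0007875
Highest score → malicious.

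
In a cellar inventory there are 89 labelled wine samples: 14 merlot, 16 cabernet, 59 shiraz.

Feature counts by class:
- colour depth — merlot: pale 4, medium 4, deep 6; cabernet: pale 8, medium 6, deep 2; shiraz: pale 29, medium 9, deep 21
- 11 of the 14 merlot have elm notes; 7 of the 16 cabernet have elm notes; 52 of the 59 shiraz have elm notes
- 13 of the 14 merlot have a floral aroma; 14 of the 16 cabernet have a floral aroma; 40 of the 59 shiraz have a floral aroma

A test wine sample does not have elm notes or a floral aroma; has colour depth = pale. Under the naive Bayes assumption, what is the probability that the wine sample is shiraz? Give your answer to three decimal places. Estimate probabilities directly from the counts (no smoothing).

0.640

merlot: (14/89) × (4/14) × (3/14) × (1/14) ≈ 0.000687916
cabernet: (16/89) × (8/16) × (9/16) × (2/16) ≈ 0.00632022
shiraz: (59/89) × (29/59) × (7/59) × (19/59) ≈ 0.0124496
P(shiraz | x) = 0.0124496 / 0.019457736 ≈ 0.640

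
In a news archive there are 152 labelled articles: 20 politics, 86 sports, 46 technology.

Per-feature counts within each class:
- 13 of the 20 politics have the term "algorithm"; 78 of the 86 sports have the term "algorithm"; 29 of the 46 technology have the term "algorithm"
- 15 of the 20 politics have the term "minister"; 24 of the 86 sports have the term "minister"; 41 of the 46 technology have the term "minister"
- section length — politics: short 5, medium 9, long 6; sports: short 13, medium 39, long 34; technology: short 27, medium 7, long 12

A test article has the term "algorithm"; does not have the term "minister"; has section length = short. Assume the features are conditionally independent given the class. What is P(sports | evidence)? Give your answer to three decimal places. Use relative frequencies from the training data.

0.761

politics: (20/152) × (13/20) × (5/20) × (5/20) ≈ 0.00534539
sports: (86/152) × (78/86) × (62/86) × (13/86) ≈ 0.0559228
technology: (46/152) × (29/46) × (5/46) × (27/46) ≈ 0.0121723
P(sports | x) = 0.0559228 / 0.07344049 ≈ 0.761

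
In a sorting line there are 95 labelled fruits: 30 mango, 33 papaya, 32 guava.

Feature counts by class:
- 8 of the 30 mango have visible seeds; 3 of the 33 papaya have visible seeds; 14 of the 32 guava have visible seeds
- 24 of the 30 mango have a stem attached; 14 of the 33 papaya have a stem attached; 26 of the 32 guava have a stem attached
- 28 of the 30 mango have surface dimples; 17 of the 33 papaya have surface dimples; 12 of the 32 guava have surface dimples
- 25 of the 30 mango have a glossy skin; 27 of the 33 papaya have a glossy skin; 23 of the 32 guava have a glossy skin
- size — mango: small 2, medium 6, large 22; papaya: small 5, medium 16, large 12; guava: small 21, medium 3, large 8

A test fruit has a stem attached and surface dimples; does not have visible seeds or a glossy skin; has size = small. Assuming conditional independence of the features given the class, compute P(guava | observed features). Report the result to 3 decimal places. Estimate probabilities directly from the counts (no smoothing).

0.736

mango: (30/95) × (22/30) × (24/30) × (28/30) × (5/30) × (2/30) ≈ 0.00192125
papaya: (33/95) × (30/33) × (14/33) × (17/33) × (6/33) × (5/33) ≈ 0.00190125
guava: (32/95) × (18/32) × (26/32) × (12/32) × (9/32) × (21/32) ≈ 0.0106553
P(guava | x) = 0.0106553 / 0.0144778 ≈ 0.736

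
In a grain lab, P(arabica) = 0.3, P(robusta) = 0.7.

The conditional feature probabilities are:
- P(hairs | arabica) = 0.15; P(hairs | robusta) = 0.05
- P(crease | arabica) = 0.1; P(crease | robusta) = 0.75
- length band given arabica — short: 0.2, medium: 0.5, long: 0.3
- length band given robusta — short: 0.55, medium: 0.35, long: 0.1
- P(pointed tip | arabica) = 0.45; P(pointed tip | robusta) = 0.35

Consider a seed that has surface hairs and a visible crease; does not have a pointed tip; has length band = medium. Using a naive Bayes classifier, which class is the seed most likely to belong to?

robusta

arabica: 0.3 × 0.15 × 0.1 × 0.5 × (1−0.45) = 0.0012375
robusta: 0.7 × 0.05 × 0.75 × 0.35 × (1−0.35) = 0.005971875
Highest score → robusta.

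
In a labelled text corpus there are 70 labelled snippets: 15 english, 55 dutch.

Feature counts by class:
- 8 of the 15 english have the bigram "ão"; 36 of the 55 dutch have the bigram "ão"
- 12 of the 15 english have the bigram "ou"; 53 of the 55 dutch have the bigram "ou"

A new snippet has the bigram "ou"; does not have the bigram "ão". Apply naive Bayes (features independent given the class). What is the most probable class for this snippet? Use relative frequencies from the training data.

dutch

english: (15/70) × (7/15) × (12/15) = 0.08
dutch: (55/70) × (19/55) × (53/55) ≈ 0.261558
Highest score → dutch.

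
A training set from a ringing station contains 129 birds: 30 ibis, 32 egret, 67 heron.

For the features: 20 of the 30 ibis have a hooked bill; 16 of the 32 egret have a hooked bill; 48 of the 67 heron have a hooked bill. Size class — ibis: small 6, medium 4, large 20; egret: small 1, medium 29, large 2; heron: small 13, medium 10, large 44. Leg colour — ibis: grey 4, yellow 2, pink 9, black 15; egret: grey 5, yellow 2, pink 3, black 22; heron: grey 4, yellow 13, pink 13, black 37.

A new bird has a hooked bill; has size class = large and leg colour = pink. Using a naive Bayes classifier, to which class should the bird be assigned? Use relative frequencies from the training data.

heron

ibis: (30/129) × (20/30) × (20/30) × (9/30) ≈ 0.0310078
egret: (32/129) × (16/32) × (2/32) × (3/32) ≈ 0.000726744
heron: (67/129) × (48/67) × (44/67) × (13/67) ≈ 0.0474131
Highest score → heron.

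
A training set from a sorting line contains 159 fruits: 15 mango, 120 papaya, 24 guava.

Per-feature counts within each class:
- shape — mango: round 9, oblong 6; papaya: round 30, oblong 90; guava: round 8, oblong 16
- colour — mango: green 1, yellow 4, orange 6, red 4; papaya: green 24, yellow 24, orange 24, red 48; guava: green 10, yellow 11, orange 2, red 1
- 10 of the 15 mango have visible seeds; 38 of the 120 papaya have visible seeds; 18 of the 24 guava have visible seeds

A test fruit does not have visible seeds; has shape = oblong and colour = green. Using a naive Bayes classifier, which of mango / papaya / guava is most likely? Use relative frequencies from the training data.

papaya

mango: (15/159) × (6/15) × (1/15) × (5/15) ≈ 0.000838574
papaya: (120/159) × (90/120) × (24/120) × (82/120) ≈ 0.0773585
guava: (24/159) × (16/24) × (10/24) × (6/24) ≈ 0.0104822
Highest score → papaya.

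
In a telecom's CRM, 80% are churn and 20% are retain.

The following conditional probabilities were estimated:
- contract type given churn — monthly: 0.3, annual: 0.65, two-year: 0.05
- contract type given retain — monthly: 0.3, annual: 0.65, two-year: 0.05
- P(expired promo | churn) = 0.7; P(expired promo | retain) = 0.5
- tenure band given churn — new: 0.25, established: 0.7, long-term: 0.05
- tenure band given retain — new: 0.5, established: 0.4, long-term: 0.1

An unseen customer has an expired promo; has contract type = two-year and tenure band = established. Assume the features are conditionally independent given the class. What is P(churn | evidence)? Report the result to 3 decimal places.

0.907

churn: 0.8 × 0.05 × 0.7 × 0.7 = 0.0196
retain: 0.2 × 0.05 × 0.5 × 0.4 = 0.002
P(churn | x) = 0.0196 / 0.0216 ≈ 0.907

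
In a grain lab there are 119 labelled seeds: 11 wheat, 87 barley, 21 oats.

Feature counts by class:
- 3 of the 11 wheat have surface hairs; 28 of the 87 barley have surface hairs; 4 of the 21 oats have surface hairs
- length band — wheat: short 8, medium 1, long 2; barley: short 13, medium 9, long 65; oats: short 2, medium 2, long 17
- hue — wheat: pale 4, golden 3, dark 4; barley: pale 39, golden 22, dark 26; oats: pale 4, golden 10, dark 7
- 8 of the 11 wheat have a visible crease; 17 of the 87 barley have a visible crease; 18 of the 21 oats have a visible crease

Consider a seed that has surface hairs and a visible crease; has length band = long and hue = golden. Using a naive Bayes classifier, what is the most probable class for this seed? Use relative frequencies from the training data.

wheat: (11/119) × (3/11) × (2/11) × (3/11) × (8/11) ≈ 0.000909154
barley: (87/119) × (28/87) × (65/87) × (22/87) × (17/87) ≈ 0.00868637
oats: (21/119) × (4/21) × (17/21) × (10/21) × (18/21) ≈ 0.0111065
Highest score → oats.

oats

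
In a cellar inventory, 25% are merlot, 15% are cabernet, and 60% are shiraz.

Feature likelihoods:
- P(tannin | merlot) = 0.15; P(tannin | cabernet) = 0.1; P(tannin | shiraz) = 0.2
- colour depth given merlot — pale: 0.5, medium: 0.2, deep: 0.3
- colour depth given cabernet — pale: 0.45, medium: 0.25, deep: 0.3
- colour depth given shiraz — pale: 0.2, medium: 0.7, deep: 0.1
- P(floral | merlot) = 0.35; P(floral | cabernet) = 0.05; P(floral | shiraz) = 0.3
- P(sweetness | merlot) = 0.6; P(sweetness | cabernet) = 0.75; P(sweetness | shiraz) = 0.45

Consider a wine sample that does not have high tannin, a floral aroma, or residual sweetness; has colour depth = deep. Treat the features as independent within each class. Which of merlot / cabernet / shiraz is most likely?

merlot: 0.25 × (1−0.15) × 0.3 × (1−0.35) × (1−0.6) = 0.016575
cabernet: 0.15 × (1−0.1) × 0.3 × (1−0.05) × (1−0.75) = 0.00961875
shiraz: 0.6 × (1−0.2) × 0.1 × (1−0.3) × (1−0.45) = 0.01848
Highest score → shiraz.

shiraz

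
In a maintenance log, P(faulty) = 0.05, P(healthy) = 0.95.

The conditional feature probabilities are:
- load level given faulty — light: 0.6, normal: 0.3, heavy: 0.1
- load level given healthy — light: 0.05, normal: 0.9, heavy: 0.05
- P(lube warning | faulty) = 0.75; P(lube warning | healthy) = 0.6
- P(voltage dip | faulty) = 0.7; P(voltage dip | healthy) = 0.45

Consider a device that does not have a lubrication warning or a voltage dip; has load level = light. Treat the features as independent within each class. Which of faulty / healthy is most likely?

faulty: 0.05 × 0.6 × (1−0.75) × (1−0.7) = 0.00225
healthy: 0.95 × 0.05 × (1−0.6) × (1−0.45) = 0.01045
Highest score → healthy.

healthy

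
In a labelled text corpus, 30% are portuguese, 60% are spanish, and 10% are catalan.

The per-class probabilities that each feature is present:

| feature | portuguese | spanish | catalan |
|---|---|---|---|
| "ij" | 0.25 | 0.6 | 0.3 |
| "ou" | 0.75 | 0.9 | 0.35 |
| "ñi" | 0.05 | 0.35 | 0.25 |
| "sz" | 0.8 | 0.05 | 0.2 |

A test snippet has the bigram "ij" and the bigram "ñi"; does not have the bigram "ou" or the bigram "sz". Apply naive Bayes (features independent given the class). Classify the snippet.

spanish

portuguese: 0.3 × 0.25 × (1−0.75) × 0.05 × (1−0.8) = 0.0001875
spanish: 0.6 × 0.6 × (1−0.9) × 0.35 × (1−0.05) = 0.01197
catalan: 0.1 × 0.3 × (1−0.35) × 0.25 × (1−0.2) = 0.0039
Highest score → spanish.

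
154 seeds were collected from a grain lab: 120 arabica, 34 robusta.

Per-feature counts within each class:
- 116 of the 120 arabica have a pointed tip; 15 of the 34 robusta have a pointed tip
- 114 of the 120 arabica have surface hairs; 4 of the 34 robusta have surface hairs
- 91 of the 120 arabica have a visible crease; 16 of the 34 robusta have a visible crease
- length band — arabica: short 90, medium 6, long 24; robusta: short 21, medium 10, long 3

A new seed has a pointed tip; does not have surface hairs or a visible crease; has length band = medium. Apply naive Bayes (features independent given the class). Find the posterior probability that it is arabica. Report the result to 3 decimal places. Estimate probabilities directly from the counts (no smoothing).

0.033

arabica: (120/154) × (116/120) × (6/120) × (29/120) × (6/120) ≈ 0.000455087
robusta: (34/154) × (15/34) × (30/34) × (18/34) × (10/34) ≈ 0.0133822
P(arabica | x) = 0.000455087 / 0.013837287 ≈ 0.033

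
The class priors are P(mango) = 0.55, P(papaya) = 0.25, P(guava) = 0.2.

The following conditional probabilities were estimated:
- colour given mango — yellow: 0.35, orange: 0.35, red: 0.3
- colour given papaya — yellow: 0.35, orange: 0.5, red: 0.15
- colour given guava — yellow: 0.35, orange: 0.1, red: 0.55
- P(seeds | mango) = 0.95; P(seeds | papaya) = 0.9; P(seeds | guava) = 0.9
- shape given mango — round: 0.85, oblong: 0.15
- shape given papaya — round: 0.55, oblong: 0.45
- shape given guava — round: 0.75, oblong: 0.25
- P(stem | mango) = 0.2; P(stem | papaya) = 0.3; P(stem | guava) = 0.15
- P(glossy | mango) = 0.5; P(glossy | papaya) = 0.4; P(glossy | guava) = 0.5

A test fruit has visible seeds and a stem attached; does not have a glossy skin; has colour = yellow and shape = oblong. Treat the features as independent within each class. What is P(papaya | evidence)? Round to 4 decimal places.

mango: 0.55 × 0.35 × 0.95 × 0.15 × 0.2 × (1−0.5) = 0.002743125
papaya: 0.25 × 0.35 × 0.9 × 0.45 × 0.3 × (1−0.4) = 0.00637875
guava: 0.2 × 0.35 × 0.9 × 0.25 × 0.15 × (1−0.5) = 0.00118125
P(papaya | x) = 0.00637875 / 0.010303125 ≈ 0.6191

0.6191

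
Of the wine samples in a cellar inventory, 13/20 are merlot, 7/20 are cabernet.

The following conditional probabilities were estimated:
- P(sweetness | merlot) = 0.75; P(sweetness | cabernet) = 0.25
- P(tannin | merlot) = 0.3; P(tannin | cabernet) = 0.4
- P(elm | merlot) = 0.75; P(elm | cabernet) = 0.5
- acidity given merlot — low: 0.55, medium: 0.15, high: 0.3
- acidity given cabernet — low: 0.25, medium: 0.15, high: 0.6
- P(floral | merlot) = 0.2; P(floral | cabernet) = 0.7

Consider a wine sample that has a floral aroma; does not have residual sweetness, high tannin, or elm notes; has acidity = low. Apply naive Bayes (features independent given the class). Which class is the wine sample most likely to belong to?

merlot: 0.65 × (1−0.75) × (1−0.3) × (1−0.75) × 0.55 × 0.2 = 0.003128125
cabernet: 0.35 × (1−0.25) × (1−0.4) × (1−0.5) × 0.25 × 0.7 = 0.01378125
Highest score → cabernet.

cabernet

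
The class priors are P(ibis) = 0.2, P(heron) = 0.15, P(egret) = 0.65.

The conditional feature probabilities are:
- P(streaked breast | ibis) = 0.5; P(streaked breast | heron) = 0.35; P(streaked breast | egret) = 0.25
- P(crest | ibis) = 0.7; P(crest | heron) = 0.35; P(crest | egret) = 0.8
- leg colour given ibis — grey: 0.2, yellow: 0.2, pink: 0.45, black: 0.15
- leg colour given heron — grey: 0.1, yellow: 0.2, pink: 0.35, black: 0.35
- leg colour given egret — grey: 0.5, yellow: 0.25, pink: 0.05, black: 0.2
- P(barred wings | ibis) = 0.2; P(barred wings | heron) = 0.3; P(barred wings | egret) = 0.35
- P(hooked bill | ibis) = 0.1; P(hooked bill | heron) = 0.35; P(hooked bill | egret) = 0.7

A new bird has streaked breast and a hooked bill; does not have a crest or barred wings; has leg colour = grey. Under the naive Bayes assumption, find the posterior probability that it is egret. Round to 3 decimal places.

ibis: 0.2 × 0.5 × (1−0.7) × 0.2 × (1−0.2) × 0.1 = 0.00048
heron: 0.15 × 0.35 × (1−0.35) × 0.1 × (1−0.3) × 0.35 = 0.0008360625
egret: 0.65 × 0.25 × (1−0.8) × 0.5 × (1−0.35) × 0.7 = 0.00739375
P(egret | x) = 0.00739375 / 0.0087098125 ≈ 0.849

0.849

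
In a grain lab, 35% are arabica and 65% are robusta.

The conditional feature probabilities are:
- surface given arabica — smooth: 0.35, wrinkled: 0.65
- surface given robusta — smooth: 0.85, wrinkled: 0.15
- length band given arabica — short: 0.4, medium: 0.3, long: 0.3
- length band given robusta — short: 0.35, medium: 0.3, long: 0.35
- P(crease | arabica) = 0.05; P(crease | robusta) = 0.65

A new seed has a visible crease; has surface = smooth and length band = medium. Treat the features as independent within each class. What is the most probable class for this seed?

arabica: 0.35 × 0.35 × 0.3 × 0.05 = 0.0018375
robusta: 0.65 × 0.85 × 0.3 × 0.65 = 0.1077375
Highest score → robusta.

robusta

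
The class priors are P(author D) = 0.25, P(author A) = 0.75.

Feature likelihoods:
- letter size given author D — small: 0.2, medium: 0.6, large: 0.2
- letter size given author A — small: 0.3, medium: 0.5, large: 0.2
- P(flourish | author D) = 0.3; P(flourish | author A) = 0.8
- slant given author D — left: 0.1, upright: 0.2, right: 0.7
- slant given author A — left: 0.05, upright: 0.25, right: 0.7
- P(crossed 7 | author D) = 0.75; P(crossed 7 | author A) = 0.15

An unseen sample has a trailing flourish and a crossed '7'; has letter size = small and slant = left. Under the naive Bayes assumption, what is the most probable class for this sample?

author D: 0.25 × 0.2 × 0.3 × 0.1 × 0.75 = 0.001125
author A: 0.75 × 0.3 × 0.8 × 0.05 × 0.15 = 0.00135
Highest score → author A.

author A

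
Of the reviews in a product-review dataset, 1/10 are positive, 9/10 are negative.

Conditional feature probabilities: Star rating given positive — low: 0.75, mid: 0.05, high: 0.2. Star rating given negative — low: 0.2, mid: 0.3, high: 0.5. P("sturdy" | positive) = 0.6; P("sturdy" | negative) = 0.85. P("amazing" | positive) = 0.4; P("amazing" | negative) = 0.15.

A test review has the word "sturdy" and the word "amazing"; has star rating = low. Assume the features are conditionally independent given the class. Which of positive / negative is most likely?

negative

positive: 0.1 × 0.75 × 0.6 × 0.4 = 0.018
negative: 0.9 × 0.2 × 0.85 × 0.15 = 0.02295
Highest score → negative.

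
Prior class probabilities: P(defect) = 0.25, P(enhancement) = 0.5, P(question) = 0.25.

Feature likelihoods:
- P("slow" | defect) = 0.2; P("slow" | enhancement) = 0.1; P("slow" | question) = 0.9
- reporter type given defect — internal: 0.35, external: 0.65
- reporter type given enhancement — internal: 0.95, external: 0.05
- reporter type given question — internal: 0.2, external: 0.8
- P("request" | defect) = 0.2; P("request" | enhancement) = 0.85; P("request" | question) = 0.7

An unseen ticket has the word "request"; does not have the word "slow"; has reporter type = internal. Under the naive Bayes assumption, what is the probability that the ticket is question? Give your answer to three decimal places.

0.009

defect: 0.25 × (1−0.2) × 0.35 × 0.2 = 0.014
enhancement: 0.5 × (1−0.1) × 0.95 × 0.85 = 0.363375
question: 0.25 × (1−0.9) × 0.2 × 0.7 = 0.0035
P(question | x) = 0.0035 / 0.380875 ≈ 0.009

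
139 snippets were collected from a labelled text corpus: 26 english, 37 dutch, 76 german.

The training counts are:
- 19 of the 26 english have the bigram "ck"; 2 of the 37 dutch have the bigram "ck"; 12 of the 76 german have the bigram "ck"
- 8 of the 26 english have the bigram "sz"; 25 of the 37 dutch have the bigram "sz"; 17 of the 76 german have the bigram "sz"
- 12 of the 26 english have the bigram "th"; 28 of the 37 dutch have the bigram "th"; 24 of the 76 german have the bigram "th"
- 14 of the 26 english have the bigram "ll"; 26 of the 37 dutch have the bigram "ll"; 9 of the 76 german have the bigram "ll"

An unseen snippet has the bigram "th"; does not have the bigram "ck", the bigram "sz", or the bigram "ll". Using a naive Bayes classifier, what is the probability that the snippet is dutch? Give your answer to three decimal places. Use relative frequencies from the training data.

english: (26/139) × (7/26) × (18/26) × (12/26) × (12/26) ≈ 0.00742674
dutch: (37/139) × (35/37) × (12/37) × (28/37) × (11/37) ≈ 0.018373
german: (76/139) × (64/76) × (59/76) × (24/76) × (67/76) ≈ 0.099509
P(dutch | x) = 0.018373 / 0.12530874 ≈ 0.147

0.147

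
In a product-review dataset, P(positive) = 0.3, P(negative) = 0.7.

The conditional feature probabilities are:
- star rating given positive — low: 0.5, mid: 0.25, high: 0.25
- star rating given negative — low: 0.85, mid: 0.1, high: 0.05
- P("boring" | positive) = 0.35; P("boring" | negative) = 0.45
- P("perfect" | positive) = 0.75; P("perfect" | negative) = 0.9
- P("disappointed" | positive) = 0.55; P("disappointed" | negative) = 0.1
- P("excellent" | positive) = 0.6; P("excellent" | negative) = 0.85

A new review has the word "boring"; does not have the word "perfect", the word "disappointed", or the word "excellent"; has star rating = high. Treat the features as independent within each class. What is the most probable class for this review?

positive

positive: 0.3 × 0.25 × 0.35 × (1−0.75) × (1−0.55) × (1−0.6) = 0.00118125
negative: 0.7 × 0.05 × 0.45 × (1−0.9) × (1−0.1) × (1−0.85) = 0.000212625
Highest score → positive.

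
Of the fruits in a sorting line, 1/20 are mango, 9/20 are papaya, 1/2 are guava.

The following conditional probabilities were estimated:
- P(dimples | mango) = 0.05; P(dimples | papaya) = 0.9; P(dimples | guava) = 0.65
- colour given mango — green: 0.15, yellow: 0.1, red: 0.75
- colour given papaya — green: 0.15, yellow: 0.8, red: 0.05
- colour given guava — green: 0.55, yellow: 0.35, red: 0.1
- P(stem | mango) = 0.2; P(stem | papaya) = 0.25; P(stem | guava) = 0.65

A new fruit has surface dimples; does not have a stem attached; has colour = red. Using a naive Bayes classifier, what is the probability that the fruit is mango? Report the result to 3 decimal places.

0.053

mango: 0.05 × 0.05 × 0.75 × (1−0.2) = 0.0015
papaya: 0.45 × 0.9 × 0.05 × (1−0.25) = 0.0151875
guava: 0.5 × 0.65 × 0.1 × (1−0.65) = 0.011375
P(mango | x) = 0.0015 / 0.0280625 ≈ 0.053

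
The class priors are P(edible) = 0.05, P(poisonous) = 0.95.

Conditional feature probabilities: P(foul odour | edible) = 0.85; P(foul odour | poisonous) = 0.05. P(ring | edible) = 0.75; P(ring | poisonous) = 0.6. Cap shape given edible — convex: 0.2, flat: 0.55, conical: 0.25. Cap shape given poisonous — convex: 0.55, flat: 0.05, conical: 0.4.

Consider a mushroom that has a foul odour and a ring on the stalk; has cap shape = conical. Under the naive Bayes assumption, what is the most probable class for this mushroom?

edible: 0.05 × 0.85 × 0.75 × 0.25 = 0.00796875
poisonous: 0.95 × 0.05 × 0.6 × 0.4 = 0.0114
Highest score → poisonous.

poisonous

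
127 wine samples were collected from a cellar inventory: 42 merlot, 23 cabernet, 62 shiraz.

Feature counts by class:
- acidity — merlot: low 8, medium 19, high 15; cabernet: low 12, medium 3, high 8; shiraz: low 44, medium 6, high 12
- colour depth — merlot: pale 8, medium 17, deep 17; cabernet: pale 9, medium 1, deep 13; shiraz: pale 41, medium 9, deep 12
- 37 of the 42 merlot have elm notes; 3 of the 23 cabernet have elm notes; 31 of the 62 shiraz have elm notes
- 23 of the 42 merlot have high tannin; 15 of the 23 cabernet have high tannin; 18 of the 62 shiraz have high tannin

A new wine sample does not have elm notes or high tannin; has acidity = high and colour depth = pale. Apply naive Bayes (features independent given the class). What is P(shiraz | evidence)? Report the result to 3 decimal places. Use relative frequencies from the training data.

merlot: (42/127) × (15/42) × (8/42) × (5/42) × (19/42) ≈ 0.00121158
cabernet: (23/127) × (8/23) × (9/23) × (20/23) × (8/23) ≈ 0.0074553
shiraz: (62/127) × (12/62) × (41/62) × (31/62) × (44/62) ≈ 0.0221718
P(shiraz | x) = 0.0221718 / 0.03083868 ≈ 0.719

0.719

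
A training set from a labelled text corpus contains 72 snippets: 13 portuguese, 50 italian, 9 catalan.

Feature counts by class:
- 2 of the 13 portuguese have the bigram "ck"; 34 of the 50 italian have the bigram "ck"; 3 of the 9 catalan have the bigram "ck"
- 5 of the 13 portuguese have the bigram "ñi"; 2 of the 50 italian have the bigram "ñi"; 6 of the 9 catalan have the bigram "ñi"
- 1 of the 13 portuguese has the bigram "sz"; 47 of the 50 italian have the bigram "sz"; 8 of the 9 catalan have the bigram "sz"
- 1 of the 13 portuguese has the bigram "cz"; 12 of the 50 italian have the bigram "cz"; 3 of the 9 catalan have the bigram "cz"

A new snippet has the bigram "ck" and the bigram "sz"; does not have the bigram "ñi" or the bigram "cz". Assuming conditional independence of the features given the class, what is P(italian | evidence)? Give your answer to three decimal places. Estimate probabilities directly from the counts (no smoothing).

portuguese: (13/72) × (2/13) × (8/13) × (1/13) × (12/13) ≈ 0.00121378
italian: (50/72) × (34/50) × (48/50) × (47/50) × (38/50) ≈ 0.323861
catalan: (9/72) × (3/9) × (3/9) × (8/9) × (6/9) ≈ 0.00823045
P(italian | x) = 0.323861 / 0.33330523 ≈ 0.972

0.972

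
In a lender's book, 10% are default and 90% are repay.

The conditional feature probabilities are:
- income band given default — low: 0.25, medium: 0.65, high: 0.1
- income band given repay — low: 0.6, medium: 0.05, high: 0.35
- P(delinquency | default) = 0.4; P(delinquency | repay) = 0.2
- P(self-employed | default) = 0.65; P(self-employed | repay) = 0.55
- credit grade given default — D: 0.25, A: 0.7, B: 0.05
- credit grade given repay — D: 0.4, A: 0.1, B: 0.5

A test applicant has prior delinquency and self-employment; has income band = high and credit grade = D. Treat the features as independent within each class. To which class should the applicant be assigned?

repay

default: 0.1 × 0.1 × 0.4 × 0.65 × 0.25 = 0.00065
repay: 0.9 × 0.35 × 0.2 × 0.55 × 0.4 = 0.01386
Highest score → repay.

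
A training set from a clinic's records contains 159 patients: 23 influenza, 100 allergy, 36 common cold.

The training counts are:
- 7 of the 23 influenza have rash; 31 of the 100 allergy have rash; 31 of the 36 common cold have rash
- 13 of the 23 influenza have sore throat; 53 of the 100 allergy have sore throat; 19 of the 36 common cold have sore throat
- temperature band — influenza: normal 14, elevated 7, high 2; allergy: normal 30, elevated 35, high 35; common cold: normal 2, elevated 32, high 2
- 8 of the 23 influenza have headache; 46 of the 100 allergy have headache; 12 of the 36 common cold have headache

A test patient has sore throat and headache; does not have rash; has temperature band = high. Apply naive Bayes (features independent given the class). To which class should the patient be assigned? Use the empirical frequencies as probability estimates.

allergy

influenza: (23/159) × (16/23) × (13/23) × (2/23) × (8/23) ≈ 0.00172029
allergy: (100/159) × (69/100) × (53/100) × (35/100) × (46/100) = 0.03703
common cold: (36/159) × (5/36) × (19/36) × (2/36) × (12/36) ≈ 0.000307348
Highest score → allergy.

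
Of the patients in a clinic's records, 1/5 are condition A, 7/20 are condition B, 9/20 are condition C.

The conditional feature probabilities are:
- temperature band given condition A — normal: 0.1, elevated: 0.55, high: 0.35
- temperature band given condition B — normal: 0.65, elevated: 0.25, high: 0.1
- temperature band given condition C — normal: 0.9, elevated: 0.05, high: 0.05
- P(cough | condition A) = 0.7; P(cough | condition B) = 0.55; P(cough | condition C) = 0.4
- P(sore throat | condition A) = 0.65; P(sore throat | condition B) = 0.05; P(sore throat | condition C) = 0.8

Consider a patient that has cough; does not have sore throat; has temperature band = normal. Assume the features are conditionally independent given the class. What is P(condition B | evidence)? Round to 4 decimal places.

condition A: 0.2 × 0.1 × 0.7 × (1−0.65) = 0.0049
condition B: 0.35 × 0.65 × 0.55 × (1−0.05) = 0.11886875
condition C: 0.45 × 0.9 × 0.4 × (1−0.8) = 0.0324
P(condition B | x) = 0.11886875 / 0.15616875 ≈ 0.7612

0.7612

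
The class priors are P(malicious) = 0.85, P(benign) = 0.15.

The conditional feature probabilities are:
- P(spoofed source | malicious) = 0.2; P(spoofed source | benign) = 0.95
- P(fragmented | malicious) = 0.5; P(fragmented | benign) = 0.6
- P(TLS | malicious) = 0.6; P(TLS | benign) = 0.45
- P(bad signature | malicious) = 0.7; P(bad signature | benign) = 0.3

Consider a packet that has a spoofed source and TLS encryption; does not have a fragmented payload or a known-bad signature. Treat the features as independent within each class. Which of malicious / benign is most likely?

benign

malicious: 0.85 × 0.2 × (1−0.5) × 0.6 × (1−0.7) = 0.0153
benign: 0.15 × 0.95 × (1−0.6) × 0.45 × (1−0.3) = 0.017955
Highest score → benign.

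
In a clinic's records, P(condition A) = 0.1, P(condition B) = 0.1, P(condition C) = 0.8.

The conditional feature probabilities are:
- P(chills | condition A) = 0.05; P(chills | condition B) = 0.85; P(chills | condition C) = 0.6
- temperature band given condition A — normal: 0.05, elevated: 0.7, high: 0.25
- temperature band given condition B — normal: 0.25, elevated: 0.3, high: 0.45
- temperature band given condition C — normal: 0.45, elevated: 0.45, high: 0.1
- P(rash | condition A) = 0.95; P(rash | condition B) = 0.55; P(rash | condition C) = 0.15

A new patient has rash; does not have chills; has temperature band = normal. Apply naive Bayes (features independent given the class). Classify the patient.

condition A: 0.1 × (1−0.05) × 0.05 × 0.95 = 0.0045125
condition B: 0.1 × (1−0.85) × 0.25 × 0.55 = 0.0020625
condition C: 0.8 × (1−0.6) × 0.45 × 0.15 = 0.0216
Highest score → condition C.

condition C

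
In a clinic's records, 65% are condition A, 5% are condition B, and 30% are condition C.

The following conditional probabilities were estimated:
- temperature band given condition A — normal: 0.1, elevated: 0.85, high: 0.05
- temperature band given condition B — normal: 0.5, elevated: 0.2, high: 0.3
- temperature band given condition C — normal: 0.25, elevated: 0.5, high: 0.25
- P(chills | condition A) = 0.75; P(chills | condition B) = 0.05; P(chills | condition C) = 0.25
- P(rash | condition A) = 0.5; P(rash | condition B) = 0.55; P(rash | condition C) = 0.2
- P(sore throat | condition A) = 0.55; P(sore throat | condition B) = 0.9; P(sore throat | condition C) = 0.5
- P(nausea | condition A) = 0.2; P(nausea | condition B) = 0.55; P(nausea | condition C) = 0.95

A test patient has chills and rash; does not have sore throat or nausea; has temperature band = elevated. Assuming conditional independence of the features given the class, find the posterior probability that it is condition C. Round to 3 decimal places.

condition A: 0.65 × 0.85 × 0.75 × 0.5 × (1−0.55) × (1−0.2) = 0.0745875
condition B: 0.05 × 0.2 × 0.05 × 0.55 × (1−0.9) × (1−0.55) = 0.000012375
condition C: 0.3 × 0.5 × 0.25 × 0.2 × (1−0.5) × (1−0.95) = 0.0001875
P(condition C | x) = 0.0001875 / 0.074787375 ≈ 0.003

0.003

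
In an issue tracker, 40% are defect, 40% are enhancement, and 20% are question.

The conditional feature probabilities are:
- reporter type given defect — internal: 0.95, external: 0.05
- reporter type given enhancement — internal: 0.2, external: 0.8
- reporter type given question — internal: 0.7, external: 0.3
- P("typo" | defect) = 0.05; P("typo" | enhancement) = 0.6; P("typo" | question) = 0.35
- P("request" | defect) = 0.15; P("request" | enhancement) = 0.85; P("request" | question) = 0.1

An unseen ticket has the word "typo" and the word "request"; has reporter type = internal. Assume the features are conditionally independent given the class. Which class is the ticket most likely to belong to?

defect: 0.4 × 0.95 × 0.05 × 0.15 = 0.00285
enhancement: 0.4 × 0.2 × 0.6 × 0.85 = 0.0408
question: 0.2 × 0.7 × 0.35 × 0.1 = 0.0049
Highest score → enhancement.

enhancement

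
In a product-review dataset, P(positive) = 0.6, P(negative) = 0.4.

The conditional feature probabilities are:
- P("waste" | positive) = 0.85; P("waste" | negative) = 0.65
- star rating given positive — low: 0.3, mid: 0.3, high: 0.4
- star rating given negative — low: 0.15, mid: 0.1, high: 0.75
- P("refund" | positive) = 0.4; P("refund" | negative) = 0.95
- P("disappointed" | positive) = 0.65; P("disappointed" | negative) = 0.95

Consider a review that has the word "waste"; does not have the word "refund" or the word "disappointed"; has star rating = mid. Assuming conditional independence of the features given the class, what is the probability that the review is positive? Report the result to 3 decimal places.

positive: 0.6 × 0.85 × 0.3 × (1−0.4) × (1−0.65) = 0.03213
negative: 0.4 × 0.65 × 0.1 × (1−0.95) × (1−0.95) = 0.000065
P(positive | x) = 0.03213 / 0.032195 ≈ 0.998

0.998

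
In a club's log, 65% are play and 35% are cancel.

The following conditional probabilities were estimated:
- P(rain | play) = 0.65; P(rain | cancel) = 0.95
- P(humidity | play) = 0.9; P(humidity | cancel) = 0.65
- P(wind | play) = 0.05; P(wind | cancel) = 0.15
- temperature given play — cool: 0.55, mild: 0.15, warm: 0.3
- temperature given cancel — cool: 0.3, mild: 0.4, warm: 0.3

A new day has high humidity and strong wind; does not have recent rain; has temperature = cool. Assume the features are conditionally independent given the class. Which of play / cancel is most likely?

play: 0.65 × (1−0.65) × 0.9 × 0.05 × 0.55 = 0.005630625
cancel: 0.35 × (1−0.95) × 0.65 × 0.15 × 0.3 = 0.000511875
Highest score → play.

play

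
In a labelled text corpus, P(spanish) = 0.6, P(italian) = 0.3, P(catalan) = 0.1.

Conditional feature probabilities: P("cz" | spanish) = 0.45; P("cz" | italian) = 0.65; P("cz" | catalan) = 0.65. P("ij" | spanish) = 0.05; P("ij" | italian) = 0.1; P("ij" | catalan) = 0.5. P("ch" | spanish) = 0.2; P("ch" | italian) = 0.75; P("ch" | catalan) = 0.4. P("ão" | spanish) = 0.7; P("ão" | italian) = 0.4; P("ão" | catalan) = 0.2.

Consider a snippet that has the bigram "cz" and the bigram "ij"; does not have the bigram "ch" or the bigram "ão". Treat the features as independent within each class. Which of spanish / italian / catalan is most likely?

catalan

spanish: 0.6 × 0.45 × 0.05 × (1−0.2) × (1−0.7) = 0.00324
italian: 0.3 × 0.65 × 0.1 × (1−0.75) × (1−0.4) = 0.002925
catalan: 0.1 × 0.65 × 0.5 × (1−0.4) × (1−0.2) = 0.0156
Highest score → catalan.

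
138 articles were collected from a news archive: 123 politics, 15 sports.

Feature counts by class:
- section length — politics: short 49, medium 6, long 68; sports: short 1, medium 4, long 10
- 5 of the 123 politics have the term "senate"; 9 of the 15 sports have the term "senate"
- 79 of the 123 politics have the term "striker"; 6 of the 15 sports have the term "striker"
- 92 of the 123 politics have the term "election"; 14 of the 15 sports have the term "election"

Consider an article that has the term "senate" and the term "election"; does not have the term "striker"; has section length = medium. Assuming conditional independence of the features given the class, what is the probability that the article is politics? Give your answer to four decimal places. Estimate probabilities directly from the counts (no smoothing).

politics: (123/138) × (6/123) × (5/123) × (44/123) × (92/123) ≈ 0.000472898
sports: (15/138) × (4/15) × (9/15) × (9/15) × (14/15) ≈ 0.00973913
P(politics | x) = 0.000472898 / 0.010212028 ≈ 0.0463

0.0463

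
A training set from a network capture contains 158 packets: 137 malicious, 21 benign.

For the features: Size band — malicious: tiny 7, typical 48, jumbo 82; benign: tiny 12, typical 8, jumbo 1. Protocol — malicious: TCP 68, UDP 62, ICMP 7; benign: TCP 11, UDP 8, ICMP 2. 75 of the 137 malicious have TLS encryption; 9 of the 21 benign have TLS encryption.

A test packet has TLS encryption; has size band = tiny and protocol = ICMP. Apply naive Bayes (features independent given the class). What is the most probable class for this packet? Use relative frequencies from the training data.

benign

malicious: (137/158) × (7/137) × (7/137) × (75/137) ≈ 0.00123925
benign: (21/158) × (12/21) × (2/21) × (9/21) ≈ 0.00309997
Highest score → benign.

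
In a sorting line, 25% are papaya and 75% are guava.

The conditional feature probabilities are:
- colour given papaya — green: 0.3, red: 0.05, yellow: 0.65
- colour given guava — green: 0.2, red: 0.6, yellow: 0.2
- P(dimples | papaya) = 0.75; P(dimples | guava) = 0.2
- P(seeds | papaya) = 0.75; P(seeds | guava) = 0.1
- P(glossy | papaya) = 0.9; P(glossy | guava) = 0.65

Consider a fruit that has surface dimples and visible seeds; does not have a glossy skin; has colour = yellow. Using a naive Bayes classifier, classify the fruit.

papaya

papaya: 0.25 × 0.65 × 0.75 × 0.75 × (1−0.9) = 0.009140625
guava: 0.75 × 0.2 × 0.2 × 0.1 × (1−0.65) = 0.00105
Highest score → papaya.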